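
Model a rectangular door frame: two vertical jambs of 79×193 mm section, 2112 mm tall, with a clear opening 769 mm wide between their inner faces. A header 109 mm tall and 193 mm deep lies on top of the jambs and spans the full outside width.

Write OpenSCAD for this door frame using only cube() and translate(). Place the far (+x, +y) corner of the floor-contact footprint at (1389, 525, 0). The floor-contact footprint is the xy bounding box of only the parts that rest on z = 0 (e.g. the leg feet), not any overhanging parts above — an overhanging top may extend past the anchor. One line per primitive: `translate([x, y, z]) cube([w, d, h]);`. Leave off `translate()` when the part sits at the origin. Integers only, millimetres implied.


translate([462, 332, 0]) cube([79, 193, 2112]);
translate([1310, 332, 0]) cube([79, 193, 2112]);
translate([462, 332, 2112]) cube([927, 193, 109]);


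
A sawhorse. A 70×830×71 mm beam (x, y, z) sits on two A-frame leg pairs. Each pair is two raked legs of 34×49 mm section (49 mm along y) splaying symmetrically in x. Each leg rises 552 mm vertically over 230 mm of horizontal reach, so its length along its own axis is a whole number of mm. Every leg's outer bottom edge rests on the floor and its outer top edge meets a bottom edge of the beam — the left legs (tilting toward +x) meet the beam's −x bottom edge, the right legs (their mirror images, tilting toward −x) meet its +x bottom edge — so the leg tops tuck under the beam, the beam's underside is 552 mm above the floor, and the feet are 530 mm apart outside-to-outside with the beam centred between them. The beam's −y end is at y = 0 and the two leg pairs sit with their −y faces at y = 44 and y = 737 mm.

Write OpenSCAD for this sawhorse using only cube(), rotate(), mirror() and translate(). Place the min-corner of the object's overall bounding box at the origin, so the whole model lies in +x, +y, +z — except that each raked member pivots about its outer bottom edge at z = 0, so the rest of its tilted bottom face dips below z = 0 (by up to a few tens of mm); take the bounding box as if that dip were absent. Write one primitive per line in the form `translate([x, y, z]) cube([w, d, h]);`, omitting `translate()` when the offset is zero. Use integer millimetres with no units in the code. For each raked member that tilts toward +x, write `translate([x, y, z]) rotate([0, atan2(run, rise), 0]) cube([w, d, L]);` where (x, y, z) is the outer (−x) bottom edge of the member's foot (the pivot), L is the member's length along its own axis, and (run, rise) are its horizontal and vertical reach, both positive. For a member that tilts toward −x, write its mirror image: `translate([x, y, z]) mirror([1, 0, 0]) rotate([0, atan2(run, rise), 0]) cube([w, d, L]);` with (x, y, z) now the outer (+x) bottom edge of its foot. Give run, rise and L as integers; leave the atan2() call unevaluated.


translate([230, 0, 552]) cube([70, 830, 71]);
translate([0, 44, 0]) rotate([0, atan2(230, 552), 0]) cube([34, 49, 598]);
translate([530, 44, 0]) mirror([1, 0, 0]) rotate([0, atan2(230, 552), 0]) cube([34, 49, 598]);
translate([0, 737, 0]) rotate([0, atan2(230, 552), 0]) cube([34, 49, 598]);
translate([530, 737, 0]) mirror([1, 0, 0]) rotate([0, atan2(230, 552), 0]) cube([34, 49, 598]);


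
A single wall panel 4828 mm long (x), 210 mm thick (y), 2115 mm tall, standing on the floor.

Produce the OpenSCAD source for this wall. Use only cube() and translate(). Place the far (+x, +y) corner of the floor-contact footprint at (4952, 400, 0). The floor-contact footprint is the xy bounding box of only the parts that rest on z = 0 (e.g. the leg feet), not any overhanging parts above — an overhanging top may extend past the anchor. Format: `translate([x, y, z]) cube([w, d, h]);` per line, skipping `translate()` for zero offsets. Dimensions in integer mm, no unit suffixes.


translate([124, 190, 0]) cube([4828, 210, 2115]);


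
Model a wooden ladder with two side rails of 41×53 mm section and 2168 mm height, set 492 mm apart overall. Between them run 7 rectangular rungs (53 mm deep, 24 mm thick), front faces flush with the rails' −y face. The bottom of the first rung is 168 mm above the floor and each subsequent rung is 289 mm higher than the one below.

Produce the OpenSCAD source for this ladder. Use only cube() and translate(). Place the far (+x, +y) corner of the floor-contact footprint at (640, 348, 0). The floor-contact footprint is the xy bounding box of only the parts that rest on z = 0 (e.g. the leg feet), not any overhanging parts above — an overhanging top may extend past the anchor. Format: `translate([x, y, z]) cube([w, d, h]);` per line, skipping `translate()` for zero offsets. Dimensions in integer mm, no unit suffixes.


translate([148, 295, 0]) cube([41, 53, 2168]);
translate([599, 295, 0]) cube([41, 53, 2168]);
translate([189, 295, 168]) cube([410, 53, 24]);
translate([189, 295, 457]) cube([410, 53, 24]);
translate([189, 295, 746]) cube([410, 53, 24]);
translate([189, 295, 1035]) cube([410, 53, 24]);
translate([189, 295, 1324]) cube([410, 53, 24]);
translate([189, 295, 1613]) cube([410, 53, 24]);
translate([189, 295, 1902]) cube([410, 53, 24]);


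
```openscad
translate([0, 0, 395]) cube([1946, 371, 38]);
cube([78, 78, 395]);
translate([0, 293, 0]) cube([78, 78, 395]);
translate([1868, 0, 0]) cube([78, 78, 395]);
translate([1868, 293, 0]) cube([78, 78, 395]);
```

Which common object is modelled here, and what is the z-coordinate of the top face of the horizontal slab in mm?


A bench. The seat-top height is 433 mm.

A long slab on four corner posts — a bench. The slab sits at z = 395 with thickness 38, so the top is 395 + 38 = 433 mm.


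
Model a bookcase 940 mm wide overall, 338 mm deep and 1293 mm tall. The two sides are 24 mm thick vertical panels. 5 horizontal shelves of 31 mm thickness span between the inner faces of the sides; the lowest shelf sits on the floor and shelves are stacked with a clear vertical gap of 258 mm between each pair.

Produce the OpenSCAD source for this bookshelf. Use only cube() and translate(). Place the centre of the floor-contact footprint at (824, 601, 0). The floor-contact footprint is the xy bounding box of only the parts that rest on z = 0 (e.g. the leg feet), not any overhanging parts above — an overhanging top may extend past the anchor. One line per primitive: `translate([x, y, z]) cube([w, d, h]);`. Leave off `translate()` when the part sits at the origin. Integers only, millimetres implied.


translate([354, 432, 0]) cube([24, 338, 1293]);
translate([1270, 432, 0]) cube([24, 338, 1293]);
translate([378, 432, 0]) cube([892, 338, 31]);
translate([378, 432, 289]) cube([892, 338, 31]);
translate([378, 432, 578]) cube([892, 338, 31]);
translate([378, 432, 867]) cube([892, 338, 31]);
translate([378, 432, 1156]) cube([892, 338, 31]);


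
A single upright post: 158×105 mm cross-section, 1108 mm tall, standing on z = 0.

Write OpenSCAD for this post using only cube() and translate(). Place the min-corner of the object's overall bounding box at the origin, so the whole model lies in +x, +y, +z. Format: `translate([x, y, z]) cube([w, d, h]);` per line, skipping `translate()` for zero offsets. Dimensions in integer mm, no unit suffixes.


cube([158, 105, 1108]);


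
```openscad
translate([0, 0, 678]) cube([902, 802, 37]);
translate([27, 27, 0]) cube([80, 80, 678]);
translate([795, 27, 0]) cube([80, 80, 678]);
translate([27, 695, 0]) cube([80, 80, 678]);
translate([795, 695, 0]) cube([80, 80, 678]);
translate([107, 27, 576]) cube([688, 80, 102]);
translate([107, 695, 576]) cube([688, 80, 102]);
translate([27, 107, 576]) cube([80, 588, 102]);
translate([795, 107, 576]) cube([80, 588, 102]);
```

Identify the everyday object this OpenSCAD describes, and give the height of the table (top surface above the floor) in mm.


A table. The table height is 715 mm.

A 902×802×37 slab sits at z = 678 on four 80 mm square posts — a table. The top surface is at 678 + 37 = 715 mm.


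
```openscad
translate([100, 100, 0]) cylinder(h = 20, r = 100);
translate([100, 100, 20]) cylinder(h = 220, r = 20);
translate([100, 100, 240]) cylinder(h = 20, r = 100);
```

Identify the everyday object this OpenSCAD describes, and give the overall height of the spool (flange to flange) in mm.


A spool. The overall height is 260 mm.

Three coaxial cylinders, large–small–large — a spool. Two 20 mm flanges and a 220 mm core give 20 + 220 + 20 = 260 mm.


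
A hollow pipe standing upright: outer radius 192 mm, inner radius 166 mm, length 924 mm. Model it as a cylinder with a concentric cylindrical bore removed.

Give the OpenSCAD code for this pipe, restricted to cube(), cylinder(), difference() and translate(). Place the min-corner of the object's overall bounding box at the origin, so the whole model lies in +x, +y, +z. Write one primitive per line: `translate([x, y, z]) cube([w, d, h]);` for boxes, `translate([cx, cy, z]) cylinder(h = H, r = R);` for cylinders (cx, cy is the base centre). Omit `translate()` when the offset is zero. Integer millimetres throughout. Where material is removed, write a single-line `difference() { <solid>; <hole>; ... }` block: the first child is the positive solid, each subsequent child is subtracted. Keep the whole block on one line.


difference() { translate([192, 192, 0]) cylinder(h = 924, r = 192); translate([192, 192, 0]) cylinder(h = 924, r = 166); }


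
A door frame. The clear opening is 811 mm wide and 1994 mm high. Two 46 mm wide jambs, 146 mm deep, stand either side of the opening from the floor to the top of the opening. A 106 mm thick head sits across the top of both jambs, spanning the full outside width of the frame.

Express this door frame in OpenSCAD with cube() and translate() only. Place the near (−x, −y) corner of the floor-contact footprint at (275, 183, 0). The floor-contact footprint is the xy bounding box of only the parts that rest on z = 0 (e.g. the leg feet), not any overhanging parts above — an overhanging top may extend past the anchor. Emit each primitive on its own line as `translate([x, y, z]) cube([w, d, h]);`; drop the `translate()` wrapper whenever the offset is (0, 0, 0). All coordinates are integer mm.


translate([275, 183, 0]) cube([46, 146, 1994]);
translate([1132, 183, 0]) cube([46, 146, 1994]);
translate([275, 183, 1994]) cube([903, 146, 106]);


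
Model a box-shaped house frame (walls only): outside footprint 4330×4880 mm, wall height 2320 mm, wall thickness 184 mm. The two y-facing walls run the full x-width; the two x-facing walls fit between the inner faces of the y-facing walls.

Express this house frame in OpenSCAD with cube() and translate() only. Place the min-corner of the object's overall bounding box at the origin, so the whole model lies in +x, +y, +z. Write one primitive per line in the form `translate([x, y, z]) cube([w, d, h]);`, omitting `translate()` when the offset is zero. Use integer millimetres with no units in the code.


cube([4330, 184, 2320]);
translate([0, 4696, 0]) cube([4330, 184, 2320]);
translate([0, 184, 0]) cube([184, 4512, 2320]);
translate([4146, 184, 0]) cube([184, 4512, 2320]);


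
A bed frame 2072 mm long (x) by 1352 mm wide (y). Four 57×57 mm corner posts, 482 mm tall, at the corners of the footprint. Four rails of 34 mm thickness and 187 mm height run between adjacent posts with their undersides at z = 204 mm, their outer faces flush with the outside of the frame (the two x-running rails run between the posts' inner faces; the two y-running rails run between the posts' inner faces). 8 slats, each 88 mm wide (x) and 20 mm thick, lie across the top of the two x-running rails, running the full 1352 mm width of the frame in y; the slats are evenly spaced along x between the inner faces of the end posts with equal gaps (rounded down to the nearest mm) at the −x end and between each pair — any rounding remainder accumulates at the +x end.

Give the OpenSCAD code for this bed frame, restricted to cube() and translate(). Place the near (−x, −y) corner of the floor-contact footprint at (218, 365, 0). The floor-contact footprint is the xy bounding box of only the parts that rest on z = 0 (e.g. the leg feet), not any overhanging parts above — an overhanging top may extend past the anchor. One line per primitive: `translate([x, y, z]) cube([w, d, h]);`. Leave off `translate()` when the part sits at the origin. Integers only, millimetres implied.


// slat z = rail_z + rail_h = 204 + 187 = 391
// slat gap = ⌊(1958 − 8·88) / 9⌋ = 139
translate([218, 365, 0]) cube([57, 57, 482]);
translate([218, 1660, 0]) cube([57, 57, 482]);
translate([2233, 365, 0]) cube([57, 57, 482]);
translate([2233, 1660, 0]) cube([57, 57, 482]);
translate([275, 365, 204]) cube([1958, 34, 187]);
translate([275, 1683, 204]) cube([1958, 34, 187]);
translate([218, 422, 204]) cube([34, 1238, 187]);
translate([2256, 422, 204]) cube([34, 1238, 187]);
translate([414, 365, 391]) cube([88, 1352, 20]);
translate([641, 365, 391]) cube([88, 1352, 20]);
translate([868, 365, 391]) cube([88, 1352, 20]);
translate([1095, 365, 391]) cube([88, 1352, 20]);
translate([1322, 365, 391]) cube([88, 1352, 20]);
translate([1549, 365, 391]) cube([88, 1352, 20]);
translate([1776, 365, 391]) cube([88, 1352, 20]);
translate([2003, 365, 391]) cube([88, 1352, 20]);


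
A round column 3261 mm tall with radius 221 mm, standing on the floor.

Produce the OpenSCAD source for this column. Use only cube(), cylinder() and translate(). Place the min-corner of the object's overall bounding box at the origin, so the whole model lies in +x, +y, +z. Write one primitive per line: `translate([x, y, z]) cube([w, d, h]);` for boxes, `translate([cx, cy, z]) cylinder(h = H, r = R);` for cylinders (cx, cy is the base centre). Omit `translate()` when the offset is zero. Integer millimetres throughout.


translate([221, 221, 0]) cylinder(h = 3261, r = 221);


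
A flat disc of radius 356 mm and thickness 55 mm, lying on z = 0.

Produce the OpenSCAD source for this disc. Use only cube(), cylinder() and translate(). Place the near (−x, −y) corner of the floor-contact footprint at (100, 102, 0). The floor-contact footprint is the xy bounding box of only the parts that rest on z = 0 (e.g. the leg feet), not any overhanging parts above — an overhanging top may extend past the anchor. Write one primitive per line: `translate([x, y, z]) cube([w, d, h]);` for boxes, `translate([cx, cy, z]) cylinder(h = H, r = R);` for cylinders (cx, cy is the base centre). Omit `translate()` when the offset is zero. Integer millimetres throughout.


translate([456, 458, 0]) cylinder(h = 55, r = 356);


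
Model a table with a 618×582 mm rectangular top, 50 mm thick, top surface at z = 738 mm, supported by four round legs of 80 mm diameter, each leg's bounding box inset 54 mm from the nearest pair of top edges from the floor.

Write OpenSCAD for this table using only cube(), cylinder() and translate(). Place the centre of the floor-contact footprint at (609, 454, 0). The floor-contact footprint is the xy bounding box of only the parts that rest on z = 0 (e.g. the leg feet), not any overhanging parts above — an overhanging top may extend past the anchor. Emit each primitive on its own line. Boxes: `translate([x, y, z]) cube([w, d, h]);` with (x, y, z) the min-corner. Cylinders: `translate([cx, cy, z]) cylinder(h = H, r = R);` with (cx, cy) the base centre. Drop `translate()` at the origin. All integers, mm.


translate([300, 163, 688]) cube([618, 582, 50]);
translate([394, 257, 0]) cylinder(h = 688, r = 40);
translate([824, 257, 0]) cylinder(h = 688, r = 40);
translate([394, 651, 0]) cylinder(h = 688, r = 40);
translate([824, 651, 0]) cylinder(h = 688, r = 40);


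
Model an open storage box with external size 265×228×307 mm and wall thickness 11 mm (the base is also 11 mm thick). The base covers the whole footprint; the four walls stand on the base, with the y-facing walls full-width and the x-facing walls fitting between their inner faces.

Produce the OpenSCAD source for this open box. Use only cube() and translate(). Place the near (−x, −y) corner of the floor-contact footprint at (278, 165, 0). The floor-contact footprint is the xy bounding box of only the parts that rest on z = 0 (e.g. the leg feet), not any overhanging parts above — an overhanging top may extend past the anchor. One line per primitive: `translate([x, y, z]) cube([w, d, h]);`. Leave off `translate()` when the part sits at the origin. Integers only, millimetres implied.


translate([278, 165, 0]) cube([265, 228, 11]);
translate([278, 165, 11]) cube([265, 11, 296]);
translate([278, 382, 11]) cube([265, 11, 296]);
translate([278, 176, 11]) cube([11, 206, 296]);
translate([532, 176, 11]) cube([11, 206, 296]);


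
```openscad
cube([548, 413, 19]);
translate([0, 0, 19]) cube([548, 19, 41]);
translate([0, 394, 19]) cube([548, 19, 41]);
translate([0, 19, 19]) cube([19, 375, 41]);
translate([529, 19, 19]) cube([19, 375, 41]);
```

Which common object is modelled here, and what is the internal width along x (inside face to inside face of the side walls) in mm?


An open box. The internal width is 510 mm.

A 548×413 base slab with four walls standing on it — an open box. The base is 548 mm wide and the walls are 19 mm thick, so the internal width is 548 − 2 × 19 = 510 mm.


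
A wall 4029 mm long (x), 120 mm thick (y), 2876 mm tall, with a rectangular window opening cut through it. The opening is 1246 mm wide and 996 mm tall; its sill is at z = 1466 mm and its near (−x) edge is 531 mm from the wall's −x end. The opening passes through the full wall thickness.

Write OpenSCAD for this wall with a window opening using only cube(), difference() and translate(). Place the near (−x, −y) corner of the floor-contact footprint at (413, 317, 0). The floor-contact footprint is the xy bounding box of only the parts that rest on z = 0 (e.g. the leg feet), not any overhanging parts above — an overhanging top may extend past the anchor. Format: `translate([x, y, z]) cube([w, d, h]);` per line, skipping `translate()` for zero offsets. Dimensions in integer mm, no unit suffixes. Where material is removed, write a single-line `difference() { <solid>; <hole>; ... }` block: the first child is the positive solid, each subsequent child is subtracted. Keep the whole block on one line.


difference() { translate([413, 317, 0]) cube([4029, 120, 2876]); translate([944, 317, 1466]) cube([1246, 120, 996]); }


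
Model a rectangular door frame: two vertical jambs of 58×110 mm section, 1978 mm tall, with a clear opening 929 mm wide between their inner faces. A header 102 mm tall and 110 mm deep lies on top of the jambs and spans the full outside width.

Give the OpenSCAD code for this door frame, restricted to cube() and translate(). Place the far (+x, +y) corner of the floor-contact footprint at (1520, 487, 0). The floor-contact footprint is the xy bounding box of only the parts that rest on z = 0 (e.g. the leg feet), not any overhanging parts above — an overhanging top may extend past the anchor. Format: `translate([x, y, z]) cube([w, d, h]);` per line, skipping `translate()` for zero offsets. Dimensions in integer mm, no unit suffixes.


translate([475, 377, 0]) cube([58, 110, 1978]);
translate([1462, 377, 0]) cube([58, 110, 1978]);
translate([475, 377, 1978]) cube([1045, 110, 102]);


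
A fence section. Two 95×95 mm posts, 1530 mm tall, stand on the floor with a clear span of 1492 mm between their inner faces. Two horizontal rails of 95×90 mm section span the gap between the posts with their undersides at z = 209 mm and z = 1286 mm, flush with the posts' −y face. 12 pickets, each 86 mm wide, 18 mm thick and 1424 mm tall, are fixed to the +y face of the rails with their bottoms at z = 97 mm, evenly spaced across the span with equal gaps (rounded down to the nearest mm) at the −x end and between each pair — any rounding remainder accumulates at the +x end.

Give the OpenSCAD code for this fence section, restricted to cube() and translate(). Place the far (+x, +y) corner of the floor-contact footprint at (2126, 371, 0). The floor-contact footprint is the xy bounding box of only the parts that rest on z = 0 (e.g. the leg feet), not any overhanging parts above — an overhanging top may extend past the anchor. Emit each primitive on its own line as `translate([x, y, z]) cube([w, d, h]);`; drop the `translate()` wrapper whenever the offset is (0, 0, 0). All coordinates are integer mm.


translate([444, 276, 0]) cube([95, 95, 1530]);
translate([2031, 276, 0]) cube([95, 95, 1530]);
translate([539, 276, 209]) cube([1492, 95, 90]);
translate([539, 276, 1286]) cube([1492, 95, 90]);
translate([574, 371, 97]) cube([86, 18, 1424]);
translate([695, 371, 97]) cube([86, 18, 1424]);
translate([816, 371, 97]) cube([86, 18, 1424]);
translate([937, 371, 97]) cube([86, 18, 1424]);
translate([1058, 371, 97]) cube([86, 18, 1424]);
translate([1179, 371, 97]) cube([86, 18, 1424]);
translate([1300, 371, 97]) cube([86, 18, 1424]);
translate([1421, 371, 97]) cube([86, 18, 1424]);
translate([1542, 371, 97]) cube([86, 18, 1424]);
translate([1663, 371, 97]) cube([86, 18, 1424]);
translate([1784, 371, 97]) cube([86, 18, 1424]);
translate([1905, 371, 97]) cube([86, 18, 1424]);


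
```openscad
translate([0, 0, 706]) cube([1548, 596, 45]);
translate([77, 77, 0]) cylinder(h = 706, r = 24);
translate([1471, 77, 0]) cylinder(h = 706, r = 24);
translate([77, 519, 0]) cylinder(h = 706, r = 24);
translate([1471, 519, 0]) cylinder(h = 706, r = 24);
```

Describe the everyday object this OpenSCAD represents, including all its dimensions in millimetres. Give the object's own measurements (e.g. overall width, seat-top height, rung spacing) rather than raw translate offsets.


A table: top 1548 mm (x) × 596 mm (y), 45 mm thick, upper face at z = 751 mm, on four round legs of 48 mm diameter, each leg's bounding box inset 53 mm from the nearest pair of top edges from z = 0 to the bottom of the top.


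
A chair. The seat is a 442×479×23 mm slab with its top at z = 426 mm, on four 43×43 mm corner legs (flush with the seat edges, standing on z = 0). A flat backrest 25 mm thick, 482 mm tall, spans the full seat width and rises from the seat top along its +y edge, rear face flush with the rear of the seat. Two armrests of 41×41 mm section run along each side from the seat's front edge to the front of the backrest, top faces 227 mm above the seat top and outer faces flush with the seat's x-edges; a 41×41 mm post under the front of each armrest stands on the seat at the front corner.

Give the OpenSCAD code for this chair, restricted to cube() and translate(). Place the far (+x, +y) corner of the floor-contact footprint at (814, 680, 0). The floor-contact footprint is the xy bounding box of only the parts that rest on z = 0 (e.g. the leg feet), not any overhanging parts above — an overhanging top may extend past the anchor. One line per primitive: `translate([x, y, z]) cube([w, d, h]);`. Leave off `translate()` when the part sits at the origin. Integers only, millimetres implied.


translate([372, 201, 403]) cube([442, 479, 23]);
translate([372, 201, 0]) cube([43, 43, 403]);
translate([771, 201, 0]) cube([43, 43, 403]);
translate([372, 637, 0]) cube([43, 43, 403]);
translate([771, 637, 0]) cube([43, 43, 403]);
translate([372, 655, 426]) cube([442, 25, 482]);
translate([372, 201, 612]) cube([41, 454, 41]);
translate([773, 201, 612]) cube([41, 454, 41]);
translate([372, 201, 426]) cube([41, 41, 186]);
translate([773, 201, 426]) cube([41, 41, 186]);


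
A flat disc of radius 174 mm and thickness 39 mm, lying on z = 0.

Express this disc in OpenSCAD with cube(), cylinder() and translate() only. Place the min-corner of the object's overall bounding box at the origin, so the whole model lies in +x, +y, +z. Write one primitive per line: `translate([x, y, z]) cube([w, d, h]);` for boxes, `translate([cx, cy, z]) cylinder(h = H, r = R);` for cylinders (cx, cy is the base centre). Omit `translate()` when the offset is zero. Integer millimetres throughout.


translate([174, 174, 0]) cylinder(h = 39, r = 174);


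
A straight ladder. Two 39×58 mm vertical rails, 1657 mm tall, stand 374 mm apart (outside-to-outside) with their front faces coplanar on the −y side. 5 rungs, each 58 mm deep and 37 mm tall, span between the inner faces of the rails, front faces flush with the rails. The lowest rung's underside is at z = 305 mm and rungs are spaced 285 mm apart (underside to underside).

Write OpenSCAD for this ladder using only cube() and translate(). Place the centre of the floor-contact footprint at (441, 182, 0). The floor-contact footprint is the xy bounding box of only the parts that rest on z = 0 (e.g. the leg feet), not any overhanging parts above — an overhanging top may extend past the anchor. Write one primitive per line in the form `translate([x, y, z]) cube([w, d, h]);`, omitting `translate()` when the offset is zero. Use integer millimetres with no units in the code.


translate([254, 153, 0]) cube([39, 58, 1657]);
translate([589, 153, 0]) cube([39, 58, 1657]);
translate([293, 153, 305]) cube([296, 58, 37]);
translate([293, 153, 590]) cube([296, 58, 37]);
translate([293, 153, 875]) cube([296, 58, 37]);
translate([293, 153, 1160]) cube([296, 58, 37]);
translate([293, 153, 1445]) cube([296, 58, 37]);


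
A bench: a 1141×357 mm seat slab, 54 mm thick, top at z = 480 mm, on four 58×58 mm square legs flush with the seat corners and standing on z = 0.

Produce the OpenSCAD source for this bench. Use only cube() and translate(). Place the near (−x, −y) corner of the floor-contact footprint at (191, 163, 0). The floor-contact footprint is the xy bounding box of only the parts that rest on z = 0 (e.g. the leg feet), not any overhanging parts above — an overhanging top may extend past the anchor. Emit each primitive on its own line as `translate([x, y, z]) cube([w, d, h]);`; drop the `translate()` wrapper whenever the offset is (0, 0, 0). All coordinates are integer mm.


translate([191, 163, 426]) cube([1141, 357, 54]);
translate([191, 163, 0]) cube([58, 58, 426]);
translate([191, 462, 0]) cube([58, 58, 426]);
translate([1274, 163, 0]) cube([58, 58, 426]);
translate([1274, 462, 0]) cube([58, 58, 426]);


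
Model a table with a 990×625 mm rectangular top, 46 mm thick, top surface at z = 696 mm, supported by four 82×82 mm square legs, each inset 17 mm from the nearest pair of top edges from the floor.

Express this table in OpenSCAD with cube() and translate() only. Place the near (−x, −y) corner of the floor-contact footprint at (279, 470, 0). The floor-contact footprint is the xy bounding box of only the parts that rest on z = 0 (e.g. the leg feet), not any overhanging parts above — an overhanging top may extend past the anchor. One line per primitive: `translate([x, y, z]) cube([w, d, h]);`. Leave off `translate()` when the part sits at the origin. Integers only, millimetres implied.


// leg_h = 696 - 46 = 650
translate([262, 453, 650]) cube([990, 625, 46]);
translate([279, 470, 0]) cube([82, 82, 650]);
translate([1153, 470, 0]) cube([82, 82, 650]);
translate([279, 979, 0]) cube([82, 82, 650]);
translate([1153, 979, 0]) cube([82, 82, 650]);


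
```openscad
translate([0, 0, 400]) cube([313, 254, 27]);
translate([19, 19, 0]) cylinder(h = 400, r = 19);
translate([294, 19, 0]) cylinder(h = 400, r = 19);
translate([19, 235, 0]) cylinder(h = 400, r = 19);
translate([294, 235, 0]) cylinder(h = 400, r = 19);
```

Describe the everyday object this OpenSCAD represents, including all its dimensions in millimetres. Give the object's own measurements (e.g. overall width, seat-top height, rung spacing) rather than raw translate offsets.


A simple wooden stool: a rectangular seat 313 mm (x) by 254 mm (y), 27 mm thick, top face at z = 427 mm, on four round legs, each 38 mm in diameter. The legs rest on z = 0, each leg's axis is inset half a diameter from the nearest pair of seat edges (so the leg's bounding box is flush with the corner).


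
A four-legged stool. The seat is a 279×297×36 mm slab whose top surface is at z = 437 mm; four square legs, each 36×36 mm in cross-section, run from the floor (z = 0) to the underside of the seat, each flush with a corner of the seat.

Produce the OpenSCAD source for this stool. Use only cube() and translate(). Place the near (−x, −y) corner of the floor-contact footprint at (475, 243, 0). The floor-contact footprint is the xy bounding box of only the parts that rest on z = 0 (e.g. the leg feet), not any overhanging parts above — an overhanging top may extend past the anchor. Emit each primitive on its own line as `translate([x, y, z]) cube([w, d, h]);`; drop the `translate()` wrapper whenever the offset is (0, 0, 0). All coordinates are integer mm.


translate([475, 243, 401]) cube([279, 297, 36]);
translate([475, 243, 0]) cube([36, 36, 401]);
translate([718, 243, 0]) cube([36, 36, 401]);
translate([475, 504, 0]) cube([36, 36, 401]);
translate([718, 504, 0]) cube([36, 36, 401]);


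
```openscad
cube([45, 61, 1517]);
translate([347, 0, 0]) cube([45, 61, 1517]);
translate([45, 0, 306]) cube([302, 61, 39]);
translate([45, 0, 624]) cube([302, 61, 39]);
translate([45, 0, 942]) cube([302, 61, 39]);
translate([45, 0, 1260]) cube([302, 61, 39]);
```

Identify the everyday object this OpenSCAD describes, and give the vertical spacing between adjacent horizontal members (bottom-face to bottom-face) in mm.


A ladder. The rung spacing is 318 mm.

Two tall 45×61 posts with 4 short bars between them — a ladder. Adjacent rungs sit at z = 306 and z = 624, so the spacing is 624 − 306 = 318 mm.


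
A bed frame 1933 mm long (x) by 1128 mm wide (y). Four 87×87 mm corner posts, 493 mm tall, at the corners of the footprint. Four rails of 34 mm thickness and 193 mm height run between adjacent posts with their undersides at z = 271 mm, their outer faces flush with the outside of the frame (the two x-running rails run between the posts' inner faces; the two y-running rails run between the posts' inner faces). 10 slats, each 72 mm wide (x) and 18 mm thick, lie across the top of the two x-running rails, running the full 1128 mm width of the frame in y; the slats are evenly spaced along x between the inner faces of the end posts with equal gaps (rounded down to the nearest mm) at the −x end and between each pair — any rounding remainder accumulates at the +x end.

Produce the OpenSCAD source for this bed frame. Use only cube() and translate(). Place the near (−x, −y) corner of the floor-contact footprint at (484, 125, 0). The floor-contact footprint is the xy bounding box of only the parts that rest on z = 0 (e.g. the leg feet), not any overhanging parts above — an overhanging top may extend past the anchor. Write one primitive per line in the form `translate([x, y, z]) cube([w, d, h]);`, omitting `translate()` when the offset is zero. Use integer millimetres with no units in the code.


translate([484, 125, 0]) cube([87, 87, 493]);
translate([484, 1166, 0]) cube([87, 87, 493]);
translate([2330, 125, 0]) cube([87, 87, 493]);
translate([2330, 1166, 0]) cube([87, 87, 493]);
translate([571, 125, 271]) cube([1759, 34, 193]);
translate([571, 1219, 271]) cube([1759, 34, 193]);
translate([484, 212, 271]) cube([34, 954, 193]);
translate([2383, 212, 271]) cube([34, 954, 193]);
translate([665, 125, 464]) cube([72, 1128, 18]);
translate([831, 125, 464]) cube([72, 1128, 18]);
translate([997, 125, 464]) cube([72, 1128, 18]);
translate([1163, 125, 464]) cube([72, 1128, 18]);
translate([1329, 125, 464]) cube([72, 1128, 18]);
translate([1495, 125, 464]) cube([72, 1128, 18]);
translate([1661, 125, 464]) cube([72, 1128, 18]);
translate([1827, 125, 464]) cube([72, 1128, 18]);
translate([1993, 125, 464]) cube([72, 1128, 18]);
translate([2159, 125, 464]) cube([72, 1128, 18]);


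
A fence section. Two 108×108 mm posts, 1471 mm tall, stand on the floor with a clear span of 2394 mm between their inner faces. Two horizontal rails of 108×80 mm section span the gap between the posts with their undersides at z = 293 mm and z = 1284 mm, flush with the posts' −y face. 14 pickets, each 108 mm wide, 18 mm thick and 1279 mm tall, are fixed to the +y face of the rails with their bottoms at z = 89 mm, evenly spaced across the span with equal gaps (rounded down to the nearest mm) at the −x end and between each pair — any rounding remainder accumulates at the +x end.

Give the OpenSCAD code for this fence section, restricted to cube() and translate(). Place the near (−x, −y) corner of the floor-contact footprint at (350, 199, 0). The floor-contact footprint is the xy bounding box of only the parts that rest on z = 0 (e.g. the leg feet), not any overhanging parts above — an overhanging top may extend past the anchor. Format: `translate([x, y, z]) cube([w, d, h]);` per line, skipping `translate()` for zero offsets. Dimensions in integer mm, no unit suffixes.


translate([350, 199, 0]) cube([108, 108, 1471]);
translate([2852, 199, 0]) cube([108, 108, 1471]);
translate([458, 199, 293]) cube([2394, 108, 80]);
translate([458, 199, 1284]) cube([2394, 108, 80]);
translate([516, 307, 89]) cube([108, 18, 1279]);
translate([682, 307, 89]) cube([108, 18, 1279]);
translate([848, 307, 89]) cube([108, 18, 1279]);
translate([1014, 307, 89]) cube([108, 18, 1279]);
translate([1180, 307, 89]) cube([108, 18, 1279]);
translate([1346, 307, 89]) cube([108, 18, 1279]);
translate([1512, 307, 89]) cube([108, 18, 1279]);
translate([1678, 307, 89]) cube([108, 18, 1279]);
translate([1844, 307, 89]) cube([108, 18, 1279]);
translate([2010, 307, 89]) cube([108, 18, 1279]);
translate([2176, 307, 89]) cube([108, 18, 1279]);
translate([2342, 307, 89]) cube([108, 18, 1279]);
translate([2508, 307, 89]) cube([108, 18, 1279]);
translate([2674, 307, 89]) cube([108, 18, 1279]);


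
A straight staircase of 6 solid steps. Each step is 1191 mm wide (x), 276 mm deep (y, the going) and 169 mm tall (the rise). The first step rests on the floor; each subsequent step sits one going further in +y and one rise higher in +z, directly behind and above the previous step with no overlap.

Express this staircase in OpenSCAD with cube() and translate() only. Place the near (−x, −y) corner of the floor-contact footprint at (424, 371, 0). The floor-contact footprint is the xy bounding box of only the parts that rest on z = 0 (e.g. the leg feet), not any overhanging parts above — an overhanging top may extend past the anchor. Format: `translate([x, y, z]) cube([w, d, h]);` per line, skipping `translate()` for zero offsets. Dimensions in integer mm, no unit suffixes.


translate([424, 371, 0]) cube([1191, 276, 169]);
translate([424, 647, 169]) cube([1191, 276, 169]);
translate([424, 923, 338]) cube([1191, 276, 169]);
translate([424, 1199, 507]) cube([1191, 276, 169]);
translate([424, 1475, 676]) cube([1191, 276, 169]);
translate([424, 1751, 845]) cube([1191, 276, 169]);


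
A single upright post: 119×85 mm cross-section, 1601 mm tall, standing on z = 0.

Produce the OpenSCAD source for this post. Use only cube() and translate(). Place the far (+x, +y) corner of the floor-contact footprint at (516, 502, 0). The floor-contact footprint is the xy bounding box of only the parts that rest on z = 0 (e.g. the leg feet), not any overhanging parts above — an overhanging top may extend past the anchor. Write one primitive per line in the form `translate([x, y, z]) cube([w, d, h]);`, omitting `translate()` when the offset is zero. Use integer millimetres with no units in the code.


translate([397, 417, 0]) cube([119, 85, 1601]);


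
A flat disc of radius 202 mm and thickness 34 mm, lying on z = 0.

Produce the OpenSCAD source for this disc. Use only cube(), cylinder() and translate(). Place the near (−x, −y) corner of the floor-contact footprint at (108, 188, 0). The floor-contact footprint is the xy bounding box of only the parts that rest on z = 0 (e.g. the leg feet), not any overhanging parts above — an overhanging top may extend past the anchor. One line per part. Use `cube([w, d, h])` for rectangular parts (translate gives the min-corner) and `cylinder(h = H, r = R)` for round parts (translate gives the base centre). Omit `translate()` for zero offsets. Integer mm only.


translate([310, 390, 0]) cylinder(h = 34, r = 202);


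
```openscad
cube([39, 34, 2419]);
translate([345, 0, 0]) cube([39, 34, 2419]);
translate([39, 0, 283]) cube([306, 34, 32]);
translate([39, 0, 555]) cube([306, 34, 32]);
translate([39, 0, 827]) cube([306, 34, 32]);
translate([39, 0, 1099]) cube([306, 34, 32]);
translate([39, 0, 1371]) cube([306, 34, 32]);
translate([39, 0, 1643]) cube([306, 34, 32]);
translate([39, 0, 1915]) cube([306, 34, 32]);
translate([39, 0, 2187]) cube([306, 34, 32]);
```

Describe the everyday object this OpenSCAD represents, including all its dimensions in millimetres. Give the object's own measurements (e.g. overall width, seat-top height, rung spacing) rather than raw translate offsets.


A straight ladder. Two 39×34 mm vertical rails, 2419 mm tall, stand 384 mm apart (outside-to-outside) with their front faces coplanar on the −y side. 8 rungs, each 34 mm deep and 32 mm tall, span between the inner faces of the rails, front faces flush with the rails. The lowest rung's underside is at z = 283 mm and rungs are spaced 272 mm apart (underside to underside).


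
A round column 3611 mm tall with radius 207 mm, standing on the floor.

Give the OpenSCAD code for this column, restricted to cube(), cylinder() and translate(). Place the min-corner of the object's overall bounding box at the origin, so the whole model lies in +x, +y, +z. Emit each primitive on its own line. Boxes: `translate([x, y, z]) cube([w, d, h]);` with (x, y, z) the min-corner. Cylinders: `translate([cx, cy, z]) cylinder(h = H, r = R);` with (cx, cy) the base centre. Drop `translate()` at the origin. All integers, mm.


translate([207, 207, 0]) cylinder(h = 3611, r = 207);


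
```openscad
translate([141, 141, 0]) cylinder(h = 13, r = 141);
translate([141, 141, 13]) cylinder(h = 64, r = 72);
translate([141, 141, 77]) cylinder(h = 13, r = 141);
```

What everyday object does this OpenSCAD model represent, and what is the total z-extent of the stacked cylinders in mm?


A spool. The overall height is 90 mm.

Three coaxial cylinders, large–small–large — a spool. Two 13 mm flanges and a 64 mm core give 13 + 64 + 13 = 90 mm.


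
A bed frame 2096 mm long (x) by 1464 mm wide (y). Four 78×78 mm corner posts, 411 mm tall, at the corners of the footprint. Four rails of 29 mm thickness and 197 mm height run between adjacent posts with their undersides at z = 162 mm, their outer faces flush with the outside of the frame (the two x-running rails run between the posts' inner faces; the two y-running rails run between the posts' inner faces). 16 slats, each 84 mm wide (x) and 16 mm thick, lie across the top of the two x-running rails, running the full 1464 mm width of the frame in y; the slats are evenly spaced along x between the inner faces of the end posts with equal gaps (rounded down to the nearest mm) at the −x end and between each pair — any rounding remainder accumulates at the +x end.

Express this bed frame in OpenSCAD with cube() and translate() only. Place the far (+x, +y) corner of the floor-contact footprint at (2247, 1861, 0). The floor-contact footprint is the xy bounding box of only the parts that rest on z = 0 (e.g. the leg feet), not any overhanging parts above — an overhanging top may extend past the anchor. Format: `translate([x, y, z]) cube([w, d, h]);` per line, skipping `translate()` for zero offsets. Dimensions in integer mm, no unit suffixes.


// slat z = rail_z + rail_h = 162 + 197 = 359
// slat gap = ⌊(1940 − 16·84) / 17⌋ = 35
translate([151, 397, 0]) cube([78, 78, 411]);
translate([151, 1783, 0]) cube([78, 78, 411]);
translate([2169, 397, 0]) cube([78, 78, 411]);
translate([2169, 1783, 0]) cube([78, 78, 411]);
translate([229, 397, 162]) cube([1940, 29, 197]);
translate([229, 1832, 162]) cube([1940, 29, 197]);
translate([151, 475, 162]) cube([29, 1308, 197]);
translate([2218, 475, 162]) cube([29, 1308, 197]);
translate([264, 397, 359]) cube([84, 1464, 16]);
translate([383, 397, 359]) cube([84, 1464, 16]);
translate([502, 397, 359]) cube([84, 1464, 16]);
translate([621, 397, 359]) cube([84, 1464, 16]);
translate([740, 397, 359]) cube([84, 1464, 16]);
translate([859, 397, 359]) cube([84, 1464, 16]);
translate([978, 397, 359]) cube([84, 1464, 16]);
translate([1097, 397, 359]) cube([84, 1464, 16]);
translate([1216, 397, 359]) cube([84, 1464, 16]);
translate([1335, 397, 359]) cube([84, 1464, 16]);
translate([1454, 397, 359]) cube([84, 1464, 16]);
translate([1573, 397, 359]) cube([84, 1464, 16]);
translate([1692, 397, 359]) cube([84, 1464, 16]);
translate([1811, 397, 359]) cube([84, 1464, 16]);
translate([1930, 397, 359]) cube([84, 1464, 16]);
translate([2049, 397, 359]) cube([84, 1464, 16]);
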